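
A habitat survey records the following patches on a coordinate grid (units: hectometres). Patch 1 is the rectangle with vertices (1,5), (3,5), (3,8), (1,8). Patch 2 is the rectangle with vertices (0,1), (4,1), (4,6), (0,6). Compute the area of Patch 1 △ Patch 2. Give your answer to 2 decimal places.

22.00

|Patch 1∩Patch 2|: x∈[1,3], y∈[5,6] → 2·1 = 2.
|Patch 1 △ Patch 2| = |Patch 1| + |Patch 2| − 2·|Patch 1∩Patch 2| = 6 + 20 − 4 = 22.00.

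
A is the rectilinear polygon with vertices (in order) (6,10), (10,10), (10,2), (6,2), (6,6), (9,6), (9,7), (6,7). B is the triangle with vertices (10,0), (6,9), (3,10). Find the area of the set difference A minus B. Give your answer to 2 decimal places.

24.05

|A| = 29, |A∩B| = 4.9492.
|A ∖ B| = |A| − |A∩B| = 29 − 4.9492 = 24.05.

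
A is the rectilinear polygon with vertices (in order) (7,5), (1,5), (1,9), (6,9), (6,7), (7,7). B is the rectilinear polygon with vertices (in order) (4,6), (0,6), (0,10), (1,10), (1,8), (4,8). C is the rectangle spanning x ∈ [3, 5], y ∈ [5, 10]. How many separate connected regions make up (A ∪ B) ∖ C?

(A ∪ B) ∖ C splits into 2 disjoint pieces (area 12, area 6).

2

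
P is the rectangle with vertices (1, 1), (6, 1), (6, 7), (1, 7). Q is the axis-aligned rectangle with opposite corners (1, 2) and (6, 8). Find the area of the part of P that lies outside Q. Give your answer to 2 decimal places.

|P∩Q|: x∈[1,6], y∈[2,7] → 5·5 = 25.
|P| = 30.
|P ∖ Q| = |P| − |P∩Q| = 30 − 25 = 5.00.

5.00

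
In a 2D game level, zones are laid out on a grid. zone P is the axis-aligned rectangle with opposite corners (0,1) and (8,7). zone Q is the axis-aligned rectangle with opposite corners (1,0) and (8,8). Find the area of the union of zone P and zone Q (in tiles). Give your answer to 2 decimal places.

By inclusion–exclusion:
Individual areas: |zone P| = 48, |zone Q| = 56.
|zone P∩zone Q|: x∈[1,8], y∈[1,7] → 7·6 = 42.
|zone P ∪ zone Q| = 104 − 42 = 62.00.

62.00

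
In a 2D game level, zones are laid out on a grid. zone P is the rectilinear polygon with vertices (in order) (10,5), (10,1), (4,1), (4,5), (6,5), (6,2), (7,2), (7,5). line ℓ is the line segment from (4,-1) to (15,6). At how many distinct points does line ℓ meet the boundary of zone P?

The segment meets the boundary at (10,2.818), (7.143,1).

2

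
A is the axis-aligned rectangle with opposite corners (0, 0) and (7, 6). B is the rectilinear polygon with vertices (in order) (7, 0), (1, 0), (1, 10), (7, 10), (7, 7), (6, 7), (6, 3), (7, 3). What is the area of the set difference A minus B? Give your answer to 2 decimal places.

|A| = 42, |A∩B| = 33.
|A ∖ B| = |A| − |A∩B| = 42 − 33 = 9.00.

9.00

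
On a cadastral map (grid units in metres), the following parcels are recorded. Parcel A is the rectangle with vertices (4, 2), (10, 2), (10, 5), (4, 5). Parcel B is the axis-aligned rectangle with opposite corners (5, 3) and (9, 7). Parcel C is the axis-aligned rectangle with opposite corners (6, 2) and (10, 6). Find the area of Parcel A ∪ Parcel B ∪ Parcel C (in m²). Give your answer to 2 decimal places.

By inclusion–exclusion:
Individual areas: |Parcel A| = 18, |Parcel B| = 16, |Parcel C| = 16.
|Parcel A∩Parcel B|: x∈[5,9], y∈[3,5] → 4·2 = 8.
|Parcel A∩Parcel C|: x∈[6,10], y∈[2,5] → 4·3 = 12.
|Parcel B∩Parcel C|: x∈[6,9], y∈[3,6] → 3·3 = 9.
|Parcel A∩Parcel B∩Parcel C| = 6.
|Parcel A ∪ Parcel B ∪ Parcel C| = 50 − 29 + 6 = 27.00.

27.00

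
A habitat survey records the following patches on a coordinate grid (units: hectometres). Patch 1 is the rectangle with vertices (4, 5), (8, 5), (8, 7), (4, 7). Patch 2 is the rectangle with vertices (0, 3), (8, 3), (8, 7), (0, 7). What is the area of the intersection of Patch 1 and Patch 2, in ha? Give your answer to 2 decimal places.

|Patch 1∩Patch 2|: x∈[4,8], y∈[5,7] → 4·2 = 8.

8.00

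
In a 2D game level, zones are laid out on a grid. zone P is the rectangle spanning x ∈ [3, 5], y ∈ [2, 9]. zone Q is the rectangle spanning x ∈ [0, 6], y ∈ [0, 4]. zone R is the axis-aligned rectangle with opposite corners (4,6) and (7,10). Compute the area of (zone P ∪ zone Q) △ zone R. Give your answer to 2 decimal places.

|zone P ∪ zone Q| = 34.
|(zone P ∪ zone Q) ∩ zone R| = 3.
|(zone P ∪ zone Q) △ zone R| = 34 + 12 − 6 = 40.00.

40.00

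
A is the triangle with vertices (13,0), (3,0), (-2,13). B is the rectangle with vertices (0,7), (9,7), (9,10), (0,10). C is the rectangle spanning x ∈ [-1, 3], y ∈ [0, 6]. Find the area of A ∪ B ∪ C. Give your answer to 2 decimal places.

99.62

By inclusion–exclusion:
Individual areas: |A| = 65, |B| = 27, |C| = 24.
|A∩B| = 9.4538.
|A∩C| = 6.9231.
|B∩C| = 0 (no overlap).
|A∩B∩C| = 0.
|A ∪ B ∪ C| = 116 − 16.3769 + 0 = 99.62.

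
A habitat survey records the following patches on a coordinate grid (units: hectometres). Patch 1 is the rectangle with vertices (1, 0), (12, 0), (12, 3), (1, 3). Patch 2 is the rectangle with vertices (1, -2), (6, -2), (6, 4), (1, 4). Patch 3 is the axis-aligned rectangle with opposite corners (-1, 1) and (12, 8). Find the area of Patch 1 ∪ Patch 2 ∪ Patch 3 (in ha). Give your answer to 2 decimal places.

112.00

By inclusion–exclusion:
Individual areas: |Patch 1| = 33, |Patch 2| = 30, |Patch 3| = 91.
|Patch 1∩Patch 2|: x∈[1,6], y∈[0,3] → 5·3 = 15.
|Patch 1∩Patch 3|: x∈[1,12], y∈[1,3] → 11·2 = 22.
|Patch 2∩Patch 3|: x∈[1,6], y∈[1,4] → 5·3 = 15.
|Patch 1∩Patch 2∩Patch 3| = 10.
|Patch 1 ∪ Patch 2 ∪ Patch 3| = 154 − 52 + 10 = 112.00.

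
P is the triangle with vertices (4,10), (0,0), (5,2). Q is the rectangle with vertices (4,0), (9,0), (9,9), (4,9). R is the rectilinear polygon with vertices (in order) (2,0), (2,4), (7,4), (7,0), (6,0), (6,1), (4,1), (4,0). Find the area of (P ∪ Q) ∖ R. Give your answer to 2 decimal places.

|P ∪ Q| = 61.8625.
|(P ∪ Q) ∩ R| = 15.6.
|(P ∪ Q) ∖ R| = 61.8625 − 15.6 = 46.26.

46.26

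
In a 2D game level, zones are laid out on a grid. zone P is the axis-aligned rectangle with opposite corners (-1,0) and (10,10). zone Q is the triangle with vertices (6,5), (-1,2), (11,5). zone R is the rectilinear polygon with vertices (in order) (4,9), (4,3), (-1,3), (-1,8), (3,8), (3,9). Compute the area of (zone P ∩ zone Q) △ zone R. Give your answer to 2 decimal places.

30.58

|zone P ∩ zone Q| = 7.375.
|(zone P ∩ zone Q) ∩ zone R| = 1.3988.
|(zone P ∩ zone Q) △ zone R| = 7.375 + 26 − 2.7976 = 30.58.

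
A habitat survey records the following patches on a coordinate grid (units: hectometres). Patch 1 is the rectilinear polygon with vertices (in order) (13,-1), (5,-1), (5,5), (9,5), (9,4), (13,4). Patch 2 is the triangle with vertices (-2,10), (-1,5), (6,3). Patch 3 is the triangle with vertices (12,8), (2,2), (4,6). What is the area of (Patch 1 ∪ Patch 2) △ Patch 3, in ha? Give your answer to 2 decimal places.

|Patch 1 ∪ Patch 2| = 60.2054.
|(Patch 1 ∪ Patch 2) ∩ Patch 3| = 2.9531.
|(Patch 1 ∪ Patch 2) △ Patch 3| = 60.2054 + 14 − 5.9061 = 68.30.

68.30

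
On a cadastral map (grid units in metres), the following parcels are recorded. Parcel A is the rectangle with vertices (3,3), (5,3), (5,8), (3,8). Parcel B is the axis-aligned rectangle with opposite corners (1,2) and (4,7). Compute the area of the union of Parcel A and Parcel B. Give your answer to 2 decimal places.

21.00

By inclusion–exclusion:
Individual areas: |Parcel A| = 10, |Parcel B| = 15.
|Parcel A∩Parcel B|: x∈[3,4], y∈[3,7] → 1·4 = 4.
|Parcel A ∪ Parcel B| = 25 − 4 = 21.00.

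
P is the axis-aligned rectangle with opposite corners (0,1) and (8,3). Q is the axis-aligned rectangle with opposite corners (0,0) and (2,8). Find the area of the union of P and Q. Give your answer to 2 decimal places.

28.00

By inclusion–exclusion:
Individual areas: |P| = 16, |Q| = 16.
|P∩Q|: x∈[0,2], y∈[1,3] → 2·2 = 4.
|P ∪ Q| = 32 − 4 = 28.00.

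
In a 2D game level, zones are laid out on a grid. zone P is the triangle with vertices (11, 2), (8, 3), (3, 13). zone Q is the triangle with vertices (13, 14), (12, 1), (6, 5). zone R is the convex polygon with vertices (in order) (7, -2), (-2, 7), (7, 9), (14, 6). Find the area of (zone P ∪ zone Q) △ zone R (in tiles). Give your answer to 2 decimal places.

79.21

|zone P ∪ zone Q| = 46.8589.
|(zone P ∪ zone Q) ∩ zone R| = 27.8224.
|(zone P ∪ zone Q) △ zone R| = 46.8589 + 88 − 55.6448 = 79.21.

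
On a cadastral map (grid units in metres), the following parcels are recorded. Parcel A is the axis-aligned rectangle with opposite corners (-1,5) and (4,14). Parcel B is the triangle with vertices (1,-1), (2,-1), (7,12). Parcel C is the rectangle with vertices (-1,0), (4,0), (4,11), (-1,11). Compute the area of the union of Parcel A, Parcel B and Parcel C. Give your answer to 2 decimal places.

By inclusion–exclusion:
Individual areas: |Parcel A| = 45, |Parcel B| = 6.5, |Parcel C| = 55.
|Parcel A∩Parcel B| = 0.0577.
|Parcel A∩Parcel C|: x∈[-1,4], y∈[5,11] → 5·6 = 30.
|Parcel B∩Parcel C| = 3.5885.
|Parcel A∩Parcel B∩Parcel C| = 0.0577.
|Parcel A ∪ Parcel B ∪ Parcel C| = 106.5 − 33.6462 + 0.0577 = 72.91.

72.91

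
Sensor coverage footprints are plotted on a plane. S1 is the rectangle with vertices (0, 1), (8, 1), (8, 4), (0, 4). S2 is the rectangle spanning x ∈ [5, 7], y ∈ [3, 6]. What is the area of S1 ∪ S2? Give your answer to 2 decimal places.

28.00

By inclusion–exclusion:
Individual areas: |S1| = 24, |S2| = 6.
|S1∩S2|: x∈[5,7], y∈[3,4] → 2·1 = 2.
|S1 ∪ S2| = 30 − 2 = 28.00.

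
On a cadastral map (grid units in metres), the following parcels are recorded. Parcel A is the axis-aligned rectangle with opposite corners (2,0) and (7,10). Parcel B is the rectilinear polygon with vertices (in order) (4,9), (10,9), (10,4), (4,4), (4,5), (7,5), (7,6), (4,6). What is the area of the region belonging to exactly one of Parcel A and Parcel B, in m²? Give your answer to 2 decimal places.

53.00

|Parcel A| = 50, |Parcel B| = 27, |Parcel A∩Parcel B| = 12.
|Parcel A △ Parcel B| = |Parcel A| + |Parcel B| − 2·|Parcel A∩Parcel B| = 50 + 27 − 24 = 53.00.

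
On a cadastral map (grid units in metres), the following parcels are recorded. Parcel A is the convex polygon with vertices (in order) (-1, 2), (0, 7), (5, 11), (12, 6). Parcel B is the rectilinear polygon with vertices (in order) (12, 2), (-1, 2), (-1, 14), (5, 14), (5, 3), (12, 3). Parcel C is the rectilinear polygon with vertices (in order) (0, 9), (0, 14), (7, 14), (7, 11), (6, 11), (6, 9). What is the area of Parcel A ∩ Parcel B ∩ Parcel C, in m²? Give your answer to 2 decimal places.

The intersection is the polygon with vertices (5,11), (5,9), (2.5,9).
By the shoelace formula its area is 2.50.

2.50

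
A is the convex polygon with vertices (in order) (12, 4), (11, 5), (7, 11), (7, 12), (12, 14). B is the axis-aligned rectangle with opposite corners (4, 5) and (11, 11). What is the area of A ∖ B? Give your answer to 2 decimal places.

16.50

|A| = 28.5, |A∩B| = 12.
|A ∖ B| = |A| − |A∩B| = 28.5 − 12 = 16.50.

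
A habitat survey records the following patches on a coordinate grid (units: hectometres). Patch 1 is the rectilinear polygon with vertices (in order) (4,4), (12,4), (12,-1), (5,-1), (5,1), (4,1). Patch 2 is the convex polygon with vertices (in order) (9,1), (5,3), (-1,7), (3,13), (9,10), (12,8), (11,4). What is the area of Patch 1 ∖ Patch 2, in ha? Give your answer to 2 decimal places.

|Patch 1| = 38, |Patch 1∩Patch 2| = 11.6667.
|Patch 1 ∖ Patch 2| = |Patch 1| − |Patch 1∩Patch 2| = 38 − 11.6667 = 26.33.

26.33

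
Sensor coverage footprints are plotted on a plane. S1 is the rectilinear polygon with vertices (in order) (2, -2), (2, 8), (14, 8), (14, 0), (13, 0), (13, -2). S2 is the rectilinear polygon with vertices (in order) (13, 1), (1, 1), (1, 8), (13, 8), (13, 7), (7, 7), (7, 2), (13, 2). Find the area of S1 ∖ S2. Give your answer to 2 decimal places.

|S1| = 118, |S1∩S2| = 47.
|S1 ∖ S2| = |S1| − |S1∩S2| = 118 − 47 = 71.00.

71.00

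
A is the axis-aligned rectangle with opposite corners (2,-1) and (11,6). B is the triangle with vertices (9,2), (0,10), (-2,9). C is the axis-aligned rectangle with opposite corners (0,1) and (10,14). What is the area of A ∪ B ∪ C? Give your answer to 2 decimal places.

155.27

By inclusion–exclusion:
Individual areas: |A| = 63, |B| = 12.5, |C| = 130.
|A∩B| = 3.5714.
|A∩C|: x∈[2,10], y∈[1,6] → 8·5 = 40.
|B∩C| = 10.2273.
|A∩B∩C| = 3.5714.
|A ∪ B ∪ C| = 205.5 − 53.7987 + 3.5714 = 155.27.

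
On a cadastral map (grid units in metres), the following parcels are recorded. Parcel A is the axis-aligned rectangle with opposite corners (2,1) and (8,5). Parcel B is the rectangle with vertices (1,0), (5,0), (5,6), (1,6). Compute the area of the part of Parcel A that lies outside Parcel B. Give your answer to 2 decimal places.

12.00

|Parcel A∩Parcel B|: x∈[2,5], y∈[1,5] → 3·4 = 12.
|Parcel A| = 24.
|Parcel A ∖ Parcel B| = |Parcel A| − |Parcel A∩Parcel B| = 24 − 12 = 12.00.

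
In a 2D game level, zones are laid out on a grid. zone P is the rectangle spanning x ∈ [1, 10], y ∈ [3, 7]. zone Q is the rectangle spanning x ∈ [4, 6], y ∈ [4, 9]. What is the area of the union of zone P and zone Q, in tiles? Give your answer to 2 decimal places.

By inclusion–exclusion:
Individual areas: |zone P| = 36, |zone Q| = 10.
|zone P∩zone Q|: x∈[4,6], y∈[4,7] → 2·3 = 6.
|zone P ∪ zone Q| = 46 − 6 = 40.00.

40.00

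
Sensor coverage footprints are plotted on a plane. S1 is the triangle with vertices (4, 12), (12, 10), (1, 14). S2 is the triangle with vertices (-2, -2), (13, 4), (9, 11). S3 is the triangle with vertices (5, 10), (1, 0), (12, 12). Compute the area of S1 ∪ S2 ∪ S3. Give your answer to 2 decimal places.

By inclusion–exclusion:
Individual areas: |S1| = 5, |S2| = 64.5, |S3| = 31.
|S1∩S2| = 0.0427.
|S1∩S3| = 0.5368.
|S2∩S3| = 15.2759.
|S1∩S2∩S3| = 0.0427.
|S1 ∪ S2 ∪ S3| = 100.5 − 15.8553 + 0.0427 = 84.69.

84.69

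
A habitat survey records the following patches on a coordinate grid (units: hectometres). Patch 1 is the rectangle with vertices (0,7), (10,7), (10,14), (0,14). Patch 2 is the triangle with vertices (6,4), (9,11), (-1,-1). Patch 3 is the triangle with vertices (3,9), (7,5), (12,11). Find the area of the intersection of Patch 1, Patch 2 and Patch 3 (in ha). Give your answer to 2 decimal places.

3.12

The intersection is the polygon with vertices (8.318,10.182), (8.684,10.263), (7.286,7), (5.667,7).
By the shoelace formula its area is 3.12.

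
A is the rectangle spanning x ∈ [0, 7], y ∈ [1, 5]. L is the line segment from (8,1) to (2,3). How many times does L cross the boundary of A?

1

The segment meets the boundary at (7,1.333).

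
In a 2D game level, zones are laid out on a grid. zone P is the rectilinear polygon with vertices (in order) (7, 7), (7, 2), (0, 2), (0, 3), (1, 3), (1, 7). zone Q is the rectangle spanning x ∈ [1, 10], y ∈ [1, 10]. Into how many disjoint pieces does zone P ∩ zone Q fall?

1

zone P ∩ zone Q is a single connected region.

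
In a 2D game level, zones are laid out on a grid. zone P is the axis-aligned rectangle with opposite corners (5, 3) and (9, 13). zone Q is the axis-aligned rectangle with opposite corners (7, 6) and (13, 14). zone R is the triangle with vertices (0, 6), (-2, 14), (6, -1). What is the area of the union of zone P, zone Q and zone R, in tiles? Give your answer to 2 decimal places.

By inclusion–exclusion:
Individual areas: |zone P| = 40, |zone Q| = 48, |zone R| = 17.
|zone P∩zone Q|: x∈[7,9], y∈[6,13] → 2·7 = 14.
|zone P∩zone R| = 0.
|zone Q∩zone R| = 0.
|zone P∩zone Q∩zone R| = 0.
|zone P ∪ zone Q ∪ zone R| = 105 − 14 + 0 = 91.00.

91.00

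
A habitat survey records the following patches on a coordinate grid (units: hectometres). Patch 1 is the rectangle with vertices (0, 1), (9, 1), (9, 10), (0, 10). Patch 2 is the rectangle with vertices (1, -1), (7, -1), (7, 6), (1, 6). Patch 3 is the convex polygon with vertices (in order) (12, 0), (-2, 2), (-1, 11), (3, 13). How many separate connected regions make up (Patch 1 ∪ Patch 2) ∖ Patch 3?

(Patch 1 ∪ Patch 2) ∖ Patch 3 splits into 2 disjoint pieces (area 13.5, area 11.1154).

2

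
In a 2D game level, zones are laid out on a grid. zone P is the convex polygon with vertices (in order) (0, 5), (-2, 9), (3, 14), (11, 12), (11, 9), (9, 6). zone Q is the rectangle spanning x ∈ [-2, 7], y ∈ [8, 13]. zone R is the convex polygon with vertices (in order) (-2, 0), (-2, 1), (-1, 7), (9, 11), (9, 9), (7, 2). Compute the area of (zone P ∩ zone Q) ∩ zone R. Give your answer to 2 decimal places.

6.05

The region (zone P ∩ zone Q) ∩ zone R is the polygon with vertices (7,8), (1.5,8), (7,10.2).
By the shoelace formula its area is 6.05.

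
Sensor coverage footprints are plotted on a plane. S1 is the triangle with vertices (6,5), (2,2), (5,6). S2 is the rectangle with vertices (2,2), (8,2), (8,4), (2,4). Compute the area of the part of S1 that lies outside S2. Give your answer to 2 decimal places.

2.33

|S1| = 3.5, |S1∩S2| = 1.1667.
|S1 ∖ S2| = |S1| − |S1∩S2| = 3.5 − 1.1667 = 2.33.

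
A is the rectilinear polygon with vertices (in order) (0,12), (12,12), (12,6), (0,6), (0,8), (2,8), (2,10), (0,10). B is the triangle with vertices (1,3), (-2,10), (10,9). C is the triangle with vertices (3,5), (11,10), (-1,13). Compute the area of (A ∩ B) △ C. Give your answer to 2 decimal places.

|A ∩ B| = 23.9167.
|(A ∩ B) ∩ C| = 17.6534.
|(A ∩ B) △ C| = 23.9167 + 42 − 35.3069 = 30.61.

30.61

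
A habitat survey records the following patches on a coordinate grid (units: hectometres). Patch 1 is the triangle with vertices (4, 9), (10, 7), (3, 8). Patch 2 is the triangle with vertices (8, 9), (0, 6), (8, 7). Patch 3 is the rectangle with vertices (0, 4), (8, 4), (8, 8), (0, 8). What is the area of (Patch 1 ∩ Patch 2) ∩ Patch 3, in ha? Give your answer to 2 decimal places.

1.34

The region (Patch 1 ∩ Patch 2) ∩ Patch 3 is the polygon with vertices (8,7.286), (4.69,7.759), (5.333,8), (7,8), (8,7.667).
By the shoelace formula its area is 1.34.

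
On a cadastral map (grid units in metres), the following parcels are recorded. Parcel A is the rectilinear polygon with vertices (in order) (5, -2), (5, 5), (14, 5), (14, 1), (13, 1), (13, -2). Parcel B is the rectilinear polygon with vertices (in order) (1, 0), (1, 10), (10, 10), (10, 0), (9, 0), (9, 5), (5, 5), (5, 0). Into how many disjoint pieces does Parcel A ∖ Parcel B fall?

Parcel A ∖ Parcel B is a single connected region.

1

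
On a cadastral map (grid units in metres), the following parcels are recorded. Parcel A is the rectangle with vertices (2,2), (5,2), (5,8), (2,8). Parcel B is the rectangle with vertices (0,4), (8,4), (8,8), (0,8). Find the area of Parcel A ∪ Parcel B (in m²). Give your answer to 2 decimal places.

38.00

By inclusion–exclusion:
Individual areas: |Parcel A| = 18, |Parcel B| = 32.
|Parcel A∩Parcel B|: x∈[2,5], y∈[4,8] → 3·4 = 12.
|Parcel A ∪ Parcel B| = 50 − 12 = 38.00.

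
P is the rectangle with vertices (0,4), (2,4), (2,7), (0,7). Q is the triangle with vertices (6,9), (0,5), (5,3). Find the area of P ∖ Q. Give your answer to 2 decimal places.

3.87

|P| = 6, |P∩Q| = 2.1333.
|P ∖ Q| = |P| − |P∩Q| = 6 − 2.1333 = 3.87.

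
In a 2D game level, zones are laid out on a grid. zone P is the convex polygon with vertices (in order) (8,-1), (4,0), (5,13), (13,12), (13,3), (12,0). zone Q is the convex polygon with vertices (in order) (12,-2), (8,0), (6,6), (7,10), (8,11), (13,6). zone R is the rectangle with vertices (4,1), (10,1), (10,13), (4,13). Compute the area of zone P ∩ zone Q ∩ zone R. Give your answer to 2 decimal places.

30.33

The intersection is the polygon with vertices (6,6), (7,10), (8,11), (10,9), (10,1), (7.667,1).
By the shoelace formula its area is 30.33.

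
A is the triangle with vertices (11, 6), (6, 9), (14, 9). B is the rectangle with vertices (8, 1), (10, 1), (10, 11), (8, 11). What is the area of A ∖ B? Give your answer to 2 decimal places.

|A| = 12, |A∩B| = 3.6.
|A ∖ B| = |A| − |A∩B| = 12 − 3.6 = 8.40.

8.40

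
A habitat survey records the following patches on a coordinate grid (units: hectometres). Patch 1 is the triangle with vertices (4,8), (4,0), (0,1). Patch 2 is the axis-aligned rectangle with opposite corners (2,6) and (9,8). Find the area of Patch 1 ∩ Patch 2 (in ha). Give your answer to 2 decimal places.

The intersection is the polygon with vertices (4,6), (2.857,6), (4,8).
By the shoelace formula its area is 1.14.

1.14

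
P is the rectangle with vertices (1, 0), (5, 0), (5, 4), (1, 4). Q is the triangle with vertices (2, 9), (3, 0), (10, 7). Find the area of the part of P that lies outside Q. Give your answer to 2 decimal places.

9.11

|P| = 16, |P∩Q| = 6.8889.
|P ∖ Q| = |P| − |P∩Q| = 16 − 6.8889 = 9.11.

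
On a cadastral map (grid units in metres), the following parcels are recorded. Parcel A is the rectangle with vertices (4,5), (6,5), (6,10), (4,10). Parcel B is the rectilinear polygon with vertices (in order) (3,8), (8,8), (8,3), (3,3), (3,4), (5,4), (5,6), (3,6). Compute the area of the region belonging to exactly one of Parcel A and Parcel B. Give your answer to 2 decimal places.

|Parcel A| = 10, |Parcel B| = 21, |Parcel A∩Parcel B| = 5.
|Parcel A △ Parcel B| = |Parcel A| + |Parcel B| − 2·|Parcel A∩Parcel B| = 10 + 21 − 10 = 21.00.

21.00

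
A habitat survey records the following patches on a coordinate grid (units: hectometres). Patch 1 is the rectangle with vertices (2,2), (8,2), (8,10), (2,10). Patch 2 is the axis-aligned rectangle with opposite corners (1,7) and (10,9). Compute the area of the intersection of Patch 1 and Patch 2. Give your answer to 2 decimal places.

|Patch 1∩Patch 2|: x∈[2,8], y∈[7,9] → 6·2 = 12.

12.00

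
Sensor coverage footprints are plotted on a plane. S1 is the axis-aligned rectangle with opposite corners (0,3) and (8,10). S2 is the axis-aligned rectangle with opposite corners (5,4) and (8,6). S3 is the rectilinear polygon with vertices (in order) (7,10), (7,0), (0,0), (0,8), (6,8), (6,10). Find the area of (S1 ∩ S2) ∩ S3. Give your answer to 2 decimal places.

The region (S1 ∩ S2) ∩ S3 is the polygon with vertices (5,4), (5,6), (7,6), (7,4).
By the shoelace formula its area is 4.00.

4.00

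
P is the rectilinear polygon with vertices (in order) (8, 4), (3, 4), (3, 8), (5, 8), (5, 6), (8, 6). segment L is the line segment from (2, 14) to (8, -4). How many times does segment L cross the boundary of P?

The segment meets the boundary at (5.333,4), (4,8).

2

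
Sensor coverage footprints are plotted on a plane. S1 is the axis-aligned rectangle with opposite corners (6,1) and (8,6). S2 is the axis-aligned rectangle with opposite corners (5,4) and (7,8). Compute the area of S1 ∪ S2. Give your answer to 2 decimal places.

16.00

By inclusion–exclusion:
Individual areas: |S1| = 10, |S2| = 8.
|S1∩S2|: x∈[6,7], y∈[4,6] → 1·2 = 2.
|S1 ∪ S2| = 18 − 2 = 16.00.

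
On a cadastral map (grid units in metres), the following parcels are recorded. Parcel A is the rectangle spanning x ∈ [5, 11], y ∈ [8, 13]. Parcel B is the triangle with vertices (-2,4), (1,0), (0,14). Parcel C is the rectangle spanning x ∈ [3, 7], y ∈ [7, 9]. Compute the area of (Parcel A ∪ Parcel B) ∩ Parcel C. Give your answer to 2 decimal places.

The region (Parcel A ∪ Parcel B) ∩ Parcel C is the polygon with vertices (5,8), (5,9), (7,9), (7,8).
By the shoelace formula its area is 2.00.

2.00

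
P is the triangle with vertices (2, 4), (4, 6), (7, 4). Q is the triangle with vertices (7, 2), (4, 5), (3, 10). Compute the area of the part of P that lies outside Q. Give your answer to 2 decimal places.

2.92

|P| = 5, |P∩Q| = 2.0833.
|P ∖ Q| = |P| − |P∩Q| = 5 − 2.0833 = 2.92.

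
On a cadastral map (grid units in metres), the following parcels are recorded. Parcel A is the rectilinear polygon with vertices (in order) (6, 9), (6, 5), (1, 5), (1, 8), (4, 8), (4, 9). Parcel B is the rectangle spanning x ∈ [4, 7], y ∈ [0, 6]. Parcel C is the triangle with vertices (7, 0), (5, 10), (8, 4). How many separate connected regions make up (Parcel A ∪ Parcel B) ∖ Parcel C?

(Parcel A ∪ Parcel B) ∖ Parcel C splits into 2 disjoint pieces (area 27.9, area 0.25).

2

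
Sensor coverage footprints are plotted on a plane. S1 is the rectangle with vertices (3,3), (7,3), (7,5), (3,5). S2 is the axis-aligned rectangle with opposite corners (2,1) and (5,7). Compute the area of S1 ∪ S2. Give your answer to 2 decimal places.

By inclusion–exclusion:
Individual areas: |S1| = 8, |S2| = 18.
|S1∩S2|: x∈[3,5], y∈[3,5] → 2·2 = 4.
|S1 ∪ S2| = 26 − 4 = 22.00.

22.00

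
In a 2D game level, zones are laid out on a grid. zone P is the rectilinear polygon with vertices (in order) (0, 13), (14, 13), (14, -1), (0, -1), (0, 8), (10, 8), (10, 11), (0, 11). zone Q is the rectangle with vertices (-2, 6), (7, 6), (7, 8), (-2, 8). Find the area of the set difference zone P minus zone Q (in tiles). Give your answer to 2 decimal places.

152.00

|zone P| = 166, |zone P∩zone Q| = 14.
|zone P ∖ zone Q| = |zone P| − |zone P∩zone Q| = 166 − 14 = 152.00.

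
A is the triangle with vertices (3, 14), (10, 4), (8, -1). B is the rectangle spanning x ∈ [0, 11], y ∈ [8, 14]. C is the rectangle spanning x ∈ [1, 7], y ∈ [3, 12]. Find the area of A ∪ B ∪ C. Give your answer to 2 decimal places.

By inclusion–exclusion:
Individual areas: |A| = 27.5, |B| = 66, |C| = 54.
|A∩B| = 6.6.
|A∩C| = 11.6714.
|B∩C|: x∈[1,7], y∈[8,12] → 6·4 = 24.
|A∩B∩C| = 5.8381.
|A ∪ B ∪ C| = 147.5 − 42.2714 + 5.8381 = 111.07.

111.07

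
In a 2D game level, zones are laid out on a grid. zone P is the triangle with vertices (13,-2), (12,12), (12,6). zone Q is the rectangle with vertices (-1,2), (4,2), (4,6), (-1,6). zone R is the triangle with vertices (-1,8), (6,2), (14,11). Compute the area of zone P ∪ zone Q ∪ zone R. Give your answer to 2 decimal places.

By inclusion–exclusion:
Individual areas: |zone P| = 3, |zone Q| = 20, |zone R| = 55.5.
|zone P∩zone Q| = 0.
|zone P∩zone R| = 0.2802.
|zone Q∩zone R| = 3.0476.
|zone P∩zone Q∩zone R| = 0.
|zone P ∪ zone Q ∪ zone R| = 78.5 − 3.3278 + 0 = 75.17.

75.17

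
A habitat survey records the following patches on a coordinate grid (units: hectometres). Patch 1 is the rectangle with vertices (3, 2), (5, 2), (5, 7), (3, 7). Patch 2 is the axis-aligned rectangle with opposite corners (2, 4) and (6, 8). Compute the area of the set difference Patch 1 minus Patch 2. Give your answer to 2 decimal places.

4.00

|Patch 1∩Patch 2|: x∈[3,5], y∈[4,7] → 2·3 = 6.
|Patch 1| = 10.
|Patch 1 ∖ Patch 2| = |Patch 1| − |Patch 1∩Patch 2| = 10 − 6 = 4.00.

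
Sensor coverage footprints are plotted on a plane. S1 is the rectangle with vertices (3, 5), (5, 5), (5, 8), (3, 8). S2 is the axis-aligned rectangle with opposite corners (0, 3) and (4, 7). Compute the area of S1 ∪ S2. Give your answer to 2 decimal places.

By inclusion–exclusion:
Individual areas: |S1| = 6, |S2| = 16.
|S1∩S2|: x∈[3,4], y∈[5,7] → 1·2 = 2.
|S1 ∪ S2| = 22 − 2 = 20.00.

20.00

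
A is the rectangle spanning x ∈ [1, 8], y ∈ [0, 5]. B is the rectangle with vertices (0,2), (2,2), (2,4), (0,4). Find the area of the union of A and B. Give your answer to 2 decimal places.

37.00

By inclusion–exclusion:
Individual areas: |A| = 35, |B| = 4.
|A∩B|: x∈[1,2], y∈[2,4] → 1·2 = 2.
|A ∪ B| = 39 − 2 = 37.00.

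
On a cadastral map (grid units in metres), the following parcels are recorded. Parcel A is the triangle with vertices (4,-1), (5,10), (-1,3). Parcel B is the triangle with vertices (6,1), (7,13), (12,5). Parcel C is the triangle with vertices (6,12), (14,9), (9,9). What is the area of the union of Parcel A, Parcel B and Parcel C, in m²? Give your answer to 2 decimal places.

68.69

By inclusion–exclusion:
Individual areas: |Parcel A| = 29.5, |Parcel B| = 34, |Parcel C| = 7.5.
|Parcel A∩Parcel B| = 0.
|Parcel A∩Parcel C| = 0.
|Parcel B∩Parcel C| = 2.3058.
|Parcel A∩Parcel B∩Parcel C| = 0.
|Parcel A ∪ Parcel B ∪ Parcel C| = 71 − 2.3058 + 0 = 68.69.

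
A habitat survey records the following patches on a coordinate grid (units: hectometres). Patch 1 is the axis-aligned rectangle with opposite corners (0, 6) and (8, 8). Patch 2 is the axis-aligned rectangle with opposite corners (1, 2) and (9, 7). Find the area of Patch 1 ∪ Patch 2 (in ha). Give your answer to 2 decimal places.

49.00

By inclusion–exclusion:
Individual areas: |Patch 1| = 16, |Patch 2| = 40.
|Patch 1∩Patch 2|: x∈[1,8], y∈[6,7] → 7·1 = 7.
|Patch 1 ∪ Patch 2| = 56 − 7 = 49.00.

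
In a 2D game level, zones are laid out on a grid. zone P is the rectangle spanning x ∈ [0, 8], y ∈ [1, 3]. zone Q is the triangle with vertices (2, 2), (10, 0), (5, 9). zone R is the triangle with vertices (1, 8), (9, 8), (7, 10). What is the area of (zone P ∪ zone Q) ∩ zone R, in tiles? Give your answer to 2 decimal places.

The region (zone P ∪ zone Q) ∩ zone R is the polygon with vertices (5,9), (5.556,8), (4.571,8).
By the shoelace formula its area is 0.49.

0.49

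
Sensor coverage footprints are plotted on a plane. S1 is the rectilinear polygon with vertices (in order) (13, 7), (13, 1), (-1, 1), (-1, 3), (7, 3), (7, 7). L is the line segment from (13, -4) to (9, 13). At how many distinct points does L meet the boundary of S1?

The segment meets the boundary at (10.412,7), (11.824,1).

2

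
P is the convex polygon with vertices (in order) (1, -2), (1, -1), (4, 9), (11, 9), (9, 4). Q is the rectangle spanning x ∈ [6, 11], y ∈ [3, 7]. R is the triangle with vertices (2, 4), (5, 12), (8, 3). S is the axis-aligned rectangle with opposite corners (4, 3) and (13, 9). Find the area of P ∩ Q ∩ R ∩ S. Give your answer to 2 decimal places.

4.97

The intersection is the polygon with vertices (6,3.333), (6,7), (6.667,7), (7.933,3.2), (7.727,3.046).
By the shoelace formula its area is 4.97.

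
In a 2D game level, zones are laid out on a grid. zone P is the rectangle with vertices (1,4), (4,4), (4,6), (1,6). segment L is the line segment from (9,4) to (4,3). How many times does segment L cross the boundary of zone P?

The segment lies entirely outside zone P and never meets its boundary.

0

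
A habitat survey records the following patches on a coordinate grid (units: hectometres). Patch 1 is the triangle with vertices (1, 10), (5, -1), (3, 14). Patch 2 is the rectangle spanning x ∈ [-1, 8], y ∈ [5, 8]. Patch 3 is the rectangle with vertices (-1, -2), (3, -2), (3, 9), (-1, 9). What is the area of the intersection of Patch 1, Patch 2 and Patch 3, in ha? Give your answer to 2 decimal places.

The intersection is the polygon with vertices (3,8), (3,5), (2.818,5), (1.727,8).
By the shoelace formula its area is 2.18.

2.18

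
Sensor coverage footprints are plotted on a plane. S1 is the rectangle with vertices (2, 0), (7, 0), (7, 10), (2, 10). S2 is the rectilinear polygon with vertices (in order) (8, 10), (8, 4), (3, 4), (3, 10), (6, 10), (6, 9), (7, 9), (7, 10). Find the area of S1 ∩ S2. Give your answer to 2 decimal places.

23.00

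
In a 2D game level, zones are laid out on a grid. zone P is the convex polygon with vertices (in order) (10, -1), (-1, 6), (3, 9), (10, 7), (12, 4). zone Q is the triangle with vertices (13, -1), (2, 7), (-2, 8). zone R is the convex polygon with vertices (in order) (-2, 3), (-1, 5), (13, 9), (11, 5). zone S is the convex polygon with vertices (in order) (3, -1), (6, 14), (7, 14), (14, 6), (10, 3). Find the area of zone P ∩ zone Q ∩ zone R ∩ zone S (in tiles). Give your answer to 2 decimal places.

1.15

The intersection is the polygon with vertices (4.633,4.02), (4.071,4.357), (4.27,5.349), (5.841,4.206).
By the shoelace formula its area is 1.15.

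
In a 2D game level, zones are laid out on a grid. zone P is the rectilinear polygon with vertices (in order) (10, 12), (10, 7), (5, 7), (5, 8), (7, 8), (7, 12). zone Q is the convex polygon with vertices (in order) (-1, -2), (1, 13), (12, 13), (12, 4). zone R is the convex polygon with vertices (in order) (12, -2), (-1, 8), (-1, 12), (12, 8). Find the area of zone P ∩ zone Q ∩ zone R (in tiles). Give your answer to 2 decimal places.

The intersection is the polygon with vertices (5,7), (5,8), (7,8), (7,9.539), (10,8.615), (10,7).
By the shoelace formula its area is 8.23.

8.23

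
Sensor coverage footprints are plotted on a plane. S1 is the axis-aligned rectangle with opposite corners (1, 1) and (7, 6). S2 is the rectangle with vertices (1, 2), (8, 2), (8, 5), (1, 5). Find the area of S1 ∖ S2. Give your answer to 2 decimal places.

|S1∩S2|: x∈[1,7], y∈[2,5] → 6·3 = 18.
|S1| = 30.
|S1 ∖ S2| = |S1| − |S1∩S2| = 30 − 18 = 12.00.

12.00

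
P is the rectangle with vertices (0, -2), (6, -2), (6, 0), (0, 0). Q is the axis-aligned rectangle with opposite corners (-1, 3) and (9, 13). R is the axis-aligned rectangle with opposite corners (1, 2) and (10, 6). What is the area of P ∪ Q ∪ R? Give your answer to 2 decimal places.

124.00

By inclusion–exclusion:
Individual areas: |P| = 12, |Q| = 100, |R| = 36.
|P∩Q| = 0 (no overlap).
|P∩R| = 0 (no overlap).
|Q∩R|: x∈[1,9], y∈[3,6] → 8·3 = 24.
|P∩Q∩R| = 0.
|P ∪ Q ∪ R| = 148 − 24 + 0 = 124.00.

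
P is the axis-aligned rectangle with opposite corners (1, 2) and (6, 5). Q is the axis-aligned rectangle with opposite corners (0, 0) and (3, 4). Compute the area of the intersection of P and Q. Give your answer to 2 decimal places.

|P∩Q|: x∈[1,3], y∈[2,4] → 2·2 = 4.

4.00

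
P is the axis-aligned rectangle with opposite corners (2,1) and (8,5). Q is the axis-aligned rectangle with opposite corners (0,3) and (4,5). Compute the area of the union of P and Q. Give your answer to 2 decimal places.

By inclusion–exclusion:
Individual areas: |P| = 24, |Q| = 8.
|P∩Q|: x∈[2,4], y∈[3,5] → 2·2 = 4.
|P ∪ Q| = 32 − 4 = 28.00.

28.00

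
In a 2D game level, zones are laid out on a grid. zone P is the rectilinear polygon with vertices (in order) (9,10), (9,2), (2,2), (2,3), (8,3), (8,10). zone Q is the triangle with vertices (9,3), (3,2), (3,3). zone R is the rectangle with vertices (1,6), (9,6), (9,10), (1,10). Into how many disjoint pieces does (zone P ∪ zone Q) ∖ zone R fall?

(zone P ∪ zone Q) ∖ zone R is a single connected region.

1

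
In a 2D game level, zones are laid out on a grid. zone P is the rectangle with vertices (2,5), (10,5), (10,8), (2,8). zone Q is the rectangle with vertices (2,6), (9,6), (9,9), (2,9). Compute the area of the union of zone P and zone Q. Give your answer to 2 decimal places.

31.00

By inclusion–exclusion:
Individual areas: |zone P| = 24, |zone Q| = 21.
|zone P∩zone Q|: x∈[2,9], y∈[6,8] → 7·2 = 14.
|zone P ∪ zone Q| = 45 − 14 = 31.00.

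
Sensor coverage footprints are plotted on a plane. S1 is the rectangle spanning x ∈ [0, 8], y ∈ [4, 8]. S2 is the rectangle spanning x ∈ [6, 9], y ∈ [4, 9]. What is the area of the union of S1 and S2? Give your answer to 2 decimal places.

By inclusion–exclusion:
Individual areas: |S1| = 32, |S2| = 15.
|S1∩S2|: x∈[6,8], y∈[4,8] → 2·4 = 8.
|S1 ∪ S2| = 47 − 8 = 39.00.

39.00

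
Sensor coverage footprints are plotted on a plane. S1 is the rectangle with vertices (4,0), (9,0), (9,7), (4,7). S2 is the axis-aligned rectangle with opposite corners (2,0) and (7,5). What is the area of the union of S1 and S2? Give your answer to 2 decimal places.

45.00

By inclusion–exclusion:
Individual areas: |S1| = 35, |S2| = 25.
|S1∩S2|: x∈[4,7], y∈[0,5] → 3·5 = 15.
|S1 ∪ S2| = 60 − 15 = 45.00.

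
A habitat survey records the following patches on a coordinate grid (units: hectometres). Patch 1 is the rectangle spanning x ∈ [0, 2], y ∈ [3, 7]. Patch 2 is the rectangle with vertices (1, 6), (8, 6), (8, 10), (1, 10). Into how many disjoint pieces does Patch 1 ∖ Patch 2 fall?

Patch 1 ∖ Patch 2 is a single connected region.

1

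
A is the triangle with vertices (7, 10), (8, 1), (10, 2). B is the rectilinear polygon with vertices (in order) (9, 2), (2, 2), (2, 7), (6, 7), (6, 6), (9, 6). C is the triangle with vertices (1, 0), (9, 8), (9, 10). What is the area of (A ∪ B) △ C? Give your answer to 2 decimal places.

|A ∪ B| = 36.5.
|(A ∪ B) ∩ C| = 4.1138.
|(A ∪ B) △ C| = 36.5 + 8 − 8.2276 = 36.27.

36.27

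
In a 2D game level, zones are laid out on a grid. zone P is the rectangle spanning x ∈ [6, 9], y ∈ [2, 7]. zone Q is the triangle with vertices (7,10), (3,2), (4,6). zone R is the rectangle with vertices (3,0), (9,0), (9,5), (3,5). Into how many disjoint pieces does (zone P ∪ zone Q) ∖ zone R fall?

2

(zone P ∪ zone Q) ∖ zone R splits into 2 disjoint pieces (area 6, area 2.875).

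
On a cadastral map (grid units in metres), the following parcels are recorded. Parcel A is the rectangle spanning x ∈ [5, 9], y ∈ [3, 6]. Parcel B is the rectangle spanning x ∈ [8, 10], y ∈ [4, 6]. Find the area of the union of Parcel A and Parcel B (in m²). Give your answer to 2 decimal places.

14.00

By inclusion–exclusion:
Individual areas: |Parcel A| = 12, |Parcel B| = 4.
|Parcel A∩Parcel B|: x∈[8,9], y∈[4,6] → 1·2 = 2.
|Parcel A ∪ Parcel B| = 16 − 2 = 14.00.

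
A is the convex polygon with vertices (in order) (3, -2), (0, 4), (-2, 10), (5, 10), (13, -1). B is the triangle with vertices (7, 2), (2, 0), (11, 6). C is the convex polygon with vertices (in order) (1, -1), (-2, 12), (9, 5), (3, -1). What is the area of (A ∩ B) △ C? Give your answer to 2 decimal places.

67.05

|A ∩ B| = 5.3792.
|(A ∩ B) ∩ C| = 2.6667.
|(A ∩ B) △ C| = 5.3792 + 67 − 5.3333 = 67.05.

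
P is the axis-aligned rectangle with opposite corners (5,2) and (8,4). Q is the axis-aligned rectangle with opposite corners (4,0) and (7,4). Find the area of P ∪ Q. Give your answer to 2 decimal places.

By inclusion–exclusion:
Individual areas: |P| = 6, |Q| = 12.
|P∩Q|: x∈[5,7], y∈[2,4] → 2·2 = 4.
|P ∪ Q| = 18 − 4 = 14.00.

14.00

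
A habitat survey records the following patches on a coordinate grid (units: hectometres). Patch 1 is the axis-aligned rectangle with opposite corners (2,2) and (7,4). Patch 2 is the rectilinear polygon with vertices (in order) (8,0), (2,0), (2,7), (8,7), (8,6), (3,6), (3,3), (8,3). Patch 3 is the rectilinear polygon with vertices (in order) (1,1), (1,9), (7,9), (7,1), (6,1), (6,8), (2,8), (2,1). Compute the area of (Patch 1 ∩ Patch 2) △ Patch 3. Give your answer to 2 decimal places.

24.00

|Patch 1 ∩ Patch 2| = 6.
|(Patch 1 ∩ Patch 2) ∩ Patch 3| = 1.
|(Patch 1 ∩ Patch 2) △ Patch 3| = 6 + 20 − 2 = 24.00.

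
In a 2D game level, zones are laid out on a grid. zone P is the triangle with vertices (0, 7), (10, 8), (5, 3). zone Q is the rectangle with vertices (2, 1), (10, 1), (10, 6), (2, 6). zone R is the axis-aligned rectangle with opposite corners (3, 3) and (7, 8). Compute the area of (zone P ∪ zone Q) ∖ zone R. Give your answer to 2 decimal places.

|zone P ∪ zone Q| = 52.6.
|(zone P ∪ zone Q) ∩ zone R| = 18.
|(zone P ∪ zone Q) ∖ zone R| = 52.6 − 18 = 34.60.

34.60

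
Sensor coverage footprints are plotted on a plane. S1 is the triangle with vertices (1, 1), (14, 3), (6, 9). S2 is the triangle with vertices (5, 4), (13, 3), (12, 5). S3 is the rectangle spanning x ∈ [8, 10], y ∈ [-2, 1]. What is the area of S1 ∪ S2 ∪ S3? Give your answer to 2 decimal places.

By inclusion–exclusion:
Individual areas: |S1| = 47, |S2| = 7.5, |S3| = 6.
|S1∩S2| = 7.26.
|S1∩S3| = 0.
|S2∩S3| = 0.
|S1∩S2∩S3| = 0.
|S1 ∪ S2 ∪ S3| = 60.5 − 7.26 + 0 = 53.24.

53.24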